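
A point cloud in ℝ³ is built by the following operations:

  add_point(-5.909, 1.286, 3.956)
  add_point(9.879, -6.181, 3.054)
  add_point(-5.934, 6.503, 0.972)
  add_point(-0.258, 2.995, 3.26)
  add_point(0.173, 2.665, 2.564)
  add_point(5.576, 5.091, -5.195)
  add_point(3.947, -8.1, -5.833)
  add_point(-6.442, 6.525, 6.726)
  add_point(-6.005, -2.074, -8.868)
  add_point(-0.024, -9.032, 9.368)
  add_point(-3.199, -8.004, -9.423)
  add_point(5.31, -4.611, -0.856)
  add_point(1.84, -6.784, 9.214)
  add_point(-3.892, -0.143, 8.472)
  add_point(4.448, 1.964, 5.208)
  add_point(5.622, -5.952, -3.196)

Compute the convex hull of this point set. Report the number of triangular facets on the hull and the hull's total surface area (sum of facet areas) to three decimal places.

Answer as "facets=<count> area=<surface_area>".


Hull vertices (12/16): indices [0, 1, 2, 5, 6, 7, 8, 9, 10, 12, 13, 14].

Triangle areas on the boundary:
  f1: (p12, p9, p1) → 12.0557
  f2: (p0, p9, p10) → 105.9511
  f3: (p14, p5, p7) → 64.6337
  f4: (p14, p5, p1) → 54.7146
  f5: (p14, p12, p1) → 43.6943
  f6: (p8, p5, p10) → 46.0406
  f7: (p8, p0, p7) → 29.1784
  f8: (p8, p0, p10) → 41.5378
  f9: (p6, p5, p1) → 69.3086
  f10: (p6, p5, p10) → 52.8323
  f11: (p6, p9, p1) → 65.4752
  f12: (p6, p9, p10) → 61.5491
  f13: (p13, p12, p9) → 12.6870
  f14: (p13, p0, p7) → 15.1887
  f15: (p13, p0, p9) → 21.8480
  f16: (p13, p14, p7) → 33.8003
  f17: (p13, p14, p12) → 37.3353
  f18: (p2, p5, p7) → 31.8006
  f19: (p2, p8, p7) → 24.8120
  f20: (p2, p8, p5) → 77.8035
Σ area = 902.247

Euler: V−E+F = 12−30+20 = 2.

facets=20 area=902.247


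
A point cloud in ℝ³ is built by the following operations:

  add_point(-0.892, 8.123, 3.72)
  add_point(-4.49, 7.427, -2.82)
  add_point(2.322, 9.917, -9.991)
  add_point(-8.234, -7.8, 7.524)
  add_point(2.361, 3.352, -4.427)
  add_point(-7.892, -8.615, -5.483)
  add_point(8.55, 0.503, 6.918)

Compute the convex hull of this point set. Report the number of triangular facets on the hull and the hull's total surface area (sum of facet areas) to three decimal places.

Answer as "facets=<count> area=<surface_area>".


facets=10 area=808.814

Hull vertices (7/7): indices [0, 1, 2, 3, 4, 5, 6].

Area of each hull facet:
  f1: (p5, p6, p3) → 122.0776
  f2: (p0, p6, p3) → 107.8948
  f3: (p0, p2, p6) → 88.0238
  f4: (p4, p2, p6) → 39.4798
  f5: (p4, p5, p6) → 102.4409
  f6: (p4, p5, p2) → 57.5506
  f7: (p1, p5, p2) → 81.8146
  f8: (p1, p0, p2) → 36.8097
  f9: (p1, p5, p3) → 105.7650
  f10: (p1, p0, p3) → 66.9571
Σ area = 808.814

Euler characteristic 7−15+10 = 2 ✓


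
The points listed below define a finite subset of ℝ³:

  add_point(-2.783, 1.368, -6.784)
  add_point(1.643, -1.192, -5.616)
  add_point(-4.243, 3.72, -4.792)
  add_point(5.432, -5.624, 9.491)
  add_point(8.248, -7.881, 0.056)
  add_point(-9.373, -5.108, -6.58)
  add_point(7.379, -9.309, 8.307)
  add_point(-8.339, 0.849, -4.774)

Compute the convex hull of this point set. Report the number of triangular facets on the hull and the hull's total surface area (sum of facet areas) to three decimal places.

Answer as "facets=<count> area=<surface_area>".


Extreme-point indices: [0, 1, 2, 3, 4, 5, 6, 7] — 8 of 8 on the boundary.

Triangle areas on the boundary:
  f1: (p6, p4, p5) → 77.1176
  f2: (p6, p3, p5) → 46.9869
  f3: (p6, p3, p4) → 17.9722
  f4: (p1, p4, p5) → 58.9084
  f5: (p1, p3, p4) → 54.5608
  f6: (p1, p3, p2) → 60.3933
  f7: (p7, p3, p5) → 65.8015
  f8: (p7, p3, p2) → 48.6657
  f9: (p0, p1, p5) → 23.4351
  f10: (p0, p1, p2) → 7.3621
  f11: (p0, p7, p5) → 18.5310
  f12: (p0, p7, p2) → 8.5218
Σ area = 488.256

Euler characteristic 8−18+12 = 2 ✓

facets=12 area=488.256


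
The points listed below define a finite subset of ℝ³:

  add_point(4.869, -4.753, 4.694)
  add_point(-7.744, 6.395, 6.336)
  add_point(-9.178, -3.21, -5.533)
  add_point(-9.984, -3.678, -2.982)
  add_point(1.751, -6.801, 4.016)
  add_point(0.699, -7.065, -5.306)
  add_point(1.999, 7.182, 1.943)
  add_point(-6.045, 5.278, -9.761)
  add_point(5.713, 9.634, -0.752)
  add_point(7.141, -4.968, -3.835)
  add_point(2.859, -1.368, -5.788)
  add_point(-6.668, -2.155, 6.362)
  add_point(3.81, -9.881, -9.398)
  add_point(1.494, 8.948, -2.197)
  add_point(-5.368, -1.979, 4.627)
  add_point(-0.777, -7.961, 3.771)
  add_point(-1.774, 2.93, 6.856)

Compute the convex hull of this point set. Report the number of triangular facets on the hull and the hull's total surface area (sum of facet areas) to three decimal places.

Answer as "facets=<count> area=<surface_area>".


facets=22 area=980.876

13 of the 17 inputs are extreme points: [0, 1, 2, 3, 4, 7, 8, 9, 11, 12, 13, 15, 16].

Facet areas (half cross-product norm):
  f1: (p12, p8, p9) → 44.1484
  f2: (p12, p7, p8) → 137.0613
  f3: (p12, p15, p3) → 83.6476
  f4: (p1, p16, p8) → 42.7390
  f5: (p1, p7, p3) → 80.7795
  f6: (p0, p8, p9) → 64.1342
  f7: (p0, p16, p8) → 65.0327
  f8: (p0, p12, p9) → 29.5093
  f9: (p2, p7, p3) → 10.4521
  f10: (p2, p12, p3) → 18.6192
  f11: (p2, p12, p7) → 75.4203
  f12: (p13, p7, p8) → 11.7061
  f13: (p13, p1, p8) → 25.2295
  f14: (p13, p1, p7) → 72.0925
  f15: (p11, p1, p16) → 23.7585
  f16: (p11, p0, p16) → 36.5347
  f17: (p11, p0, p15) → 27.7583
  f18: (p11, p15, p3) → 42.9446
  f19: (p11, p1, p3) → 42.9759
  f20: (p4, p12, p15) → 19.4109
  f21: (p4, p0, p15) → 0.9245
  f22: (p4, p0, p12) → 25.9970
Σ area = 980.876

Euler: V−E+F = 13−33+22 = 2.


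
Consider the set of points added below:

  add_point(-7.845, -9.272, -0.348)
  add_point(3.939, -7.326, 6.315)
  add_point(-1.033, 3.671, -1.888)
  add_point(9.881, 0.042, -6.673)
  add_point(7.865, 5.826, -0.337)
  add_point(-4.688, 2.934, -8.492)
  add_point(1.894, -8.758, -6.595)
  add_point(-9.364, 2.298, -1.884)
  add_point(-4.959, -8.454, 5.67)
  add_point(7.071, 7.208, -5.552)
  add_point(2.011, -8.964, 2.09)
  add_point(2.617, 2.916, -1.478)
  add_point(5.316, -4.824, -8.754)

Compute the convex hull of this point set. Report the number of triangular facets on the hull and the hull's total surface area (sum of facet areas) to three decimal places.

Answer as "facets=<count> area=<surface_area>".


facets=18 area=848.076

11 of the 13 inputs are extreme points: [0, 1, 3, 4, 5, 6, 7, 8, 9, 10, 12].

Area of each hull facet:
  f1: (p4, p1, p3) → 65.9376
  f2: (p5, p0, p7) → 47.5022
  f3: (p8, p0, p7) → 39.5168
  f4: (p8, p4, p7) → 119.7915
  f5: (p8, p4, p1) → 64.6982
  f6: (p10, p8, p0) → 26.3837
  f7: (p10, p8, p1) → 19.2930
  f8: (p6, p5, p0) → 74.9876
  f9: (p6, p10, p0) → 42.6991
  f10: (p6, p1, p3) → 76.8769
  f11: (p6, p10, p1) → 11.0942
  f12: (p9, p4, p3) → 20.9741
  f13: (p9, p4, p7) → 47.3909
  f14: (p9, p5, p7) → 48.5449
  f15: (p12, p6, p3) → 12.6425
  f16: (p12, p6, p5) → 35.6651
  f17: (p12, p9, p3) → 24.2969
  f18: (p12, p9, p5) → 69.7813
Σ area = 848.076

Euler characteristic 11−27+18 = 2 ✓


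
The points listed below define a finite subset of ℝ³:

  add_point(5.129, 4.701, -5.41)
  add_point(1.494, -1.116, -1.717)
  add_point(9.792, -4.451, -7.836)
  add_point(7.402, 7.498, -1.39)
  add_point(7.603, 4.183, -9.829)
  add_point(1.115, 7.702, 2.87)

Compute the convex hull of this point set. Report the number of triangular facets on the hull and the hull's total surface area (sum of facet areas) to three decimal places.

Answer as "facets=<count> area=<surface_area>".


6 of the 6 inputs are extreme points: [0, 1, 2, 3, 4, 5].

Area of each hull facet:
  f1: (p0, p4, p5) → 5.3995
  f2: (p1, p2, p5) → 44.5615
  f3: (p1, p0, p5) → 35.0613
  f4: (p1, p4, p2) → 46.2975
  f5: (p1, p0, p4) → 16.3981
  f6: (p3, p2, p5) → 47.3029
  f7: (p3, p4, p5) → 28.7717
  f8: (p3, p4, p2) → 40.9330
Σ area = 264.726

Check V−E+F: 6 − 12 + 8 = 2.

facets=8 area=264.726


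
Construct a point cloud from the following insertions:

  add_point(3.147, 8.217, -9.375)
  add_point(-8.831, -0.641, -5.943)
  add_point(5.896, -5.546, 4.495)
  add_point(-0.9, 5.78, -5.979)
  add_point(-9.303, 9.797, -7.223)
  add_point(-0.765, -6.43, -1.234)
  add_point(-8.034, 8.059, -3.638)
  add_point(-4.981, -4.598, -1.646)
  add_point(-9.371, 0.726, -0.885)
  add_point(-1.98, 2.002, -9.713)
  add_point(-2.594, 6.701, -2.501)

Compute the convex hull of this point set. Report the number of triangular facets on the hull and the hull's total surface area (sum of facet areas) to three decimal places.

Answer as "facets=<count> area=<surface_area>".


10 of the 11 inputs are extreme points: [0, 1, 2, 4, 5, 6, 7, 8, 9, 10].

Triangle areas on the boundary:
  f1: (p0, p9, p2) → 72.2187
  f2: (p0, p9, p4) → 43.8850
  f3: (p6, p2, p8) → 65.9478
  f4: (p6, p4, p8) → 12.9067
  f5: (p5, p9, p2) → 47.0167
  f6: (p10, p0, p2) → 74.2295
  f7: (p10, p6, p2) → 31.0717
  f8: (p10, p0, p4) → 39.8200
  f9: (p10, p6, p4) → 9.9283
  f10: (p7, p2, p8) → 36.2182
  f11: (p7, p5, p2) → 14.4053
  f12: (p1, p5, p9) → 43.9714
  f13: (p1, p7, p5) → 10.0614
  f14: (p1, p7, p8) → 16.9923
  f15: (p1, p4, p8) → 27.4298
  f16: (p1, p9, p4) → 40.9229
Σ area = 587.026

Check V−E+F: 10 − 24 + 16 = 2.

facets=16 area=587.026


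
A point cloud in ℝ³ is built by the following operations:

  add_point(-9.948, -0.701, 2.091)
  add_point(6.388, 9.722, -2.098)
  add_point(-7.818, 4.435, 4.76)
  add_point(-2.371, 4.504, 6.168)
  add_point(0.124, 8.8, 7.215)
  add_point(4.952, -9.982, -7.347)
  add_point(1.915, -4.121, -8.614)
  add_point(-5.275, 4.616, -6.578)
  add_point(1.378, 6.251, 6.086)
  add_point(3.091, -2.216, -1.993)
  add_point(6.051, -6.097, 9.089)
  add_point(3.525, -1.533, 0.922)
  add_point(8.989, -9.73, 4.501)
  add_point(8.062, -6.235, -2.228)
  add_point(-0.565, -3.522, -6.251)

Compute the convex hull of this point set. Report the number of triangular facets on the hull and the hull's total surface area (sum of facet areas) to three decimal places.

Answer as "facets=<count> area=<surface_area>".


10 of the 15 inputs are extreme points: [0, 1, 2, 4, 5, 6, 7, 10, 12, 13].

Per-facet area ½‖(b−a)×(c−a)‖:
  f1: (p5, p12, p0) → 121.8012
  f2: (p7, p4, p1) → 73.8298
  f3: (p13, p1, p12) → 54.3982
  f4: (p13, p5, p12) → 24.1121
  f5: (p13, p5, p1) → 49.4927
  f6: (p2, p7, p0) → 33.7833
  f7: (p2, p7, p4) → 54.4484
  f8: (p10, p1, p12) → 63.3938
  f9: (p10, p4, p1) → 90.8420
  f10: (p10, p2, p4) → 75.4846
  f11: (p10, p12, p0) → 57.3020
  f12: (p10, p2, p0) → 54.9547
  f13: (p6, p5, p1) → 44.6214
  f14: (p6, p7, p1) → 76.1097
  f15: (p6, p5, p0) → 50.6387
  f16: (p6, p7, p0) → 64.2910
Σ area = 989.503

Check V−E+F: 10 − 24 + 16 = 2.

facets=16 area=989.503


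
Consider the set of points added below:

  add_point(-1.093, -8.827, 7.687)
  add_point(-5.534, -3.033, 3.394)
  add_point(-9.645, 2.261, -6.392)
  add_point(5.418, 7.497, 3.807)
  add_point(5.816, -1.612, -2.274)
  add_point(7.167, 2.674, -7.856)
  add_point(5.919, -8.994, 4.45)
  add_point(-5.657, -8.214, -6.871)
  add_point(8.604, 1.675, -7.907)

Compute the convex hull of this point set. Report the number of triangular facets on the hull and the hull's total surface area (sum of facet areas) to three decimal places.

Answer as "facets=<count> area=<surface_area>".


Points on the hull: [0, 1, 2, 3, 5, 6, 7, 8] (8 of 9).

Per-facet area ½‖(b−a)×(c−a)‖:
  f1: (p5, p3, p2) → 105.2171
  f2: (p5, p3, p8) → 10.4266
  f3: (p5, p7, p2) → 89.2219
  f4: (p5, p7, p8) → 14.2545
  f5: (p1, p3, p2) → 90.0764
  f6: (p1, p3, p0) → 64.1394
  f7: (p1, p7, p2) → 57.4385
  f8: (p1, p7, p0) → 48.1424
  f9: (p6, p7, p8) → 120.6340
  f10: (p6, p7, p0) → 58.4956
  f11: (p6, p3, p8) → 101.6149
  f12: (p6, p3, p0) → 63.7391
Σ area = 823.400

Euler characteristic 8−18+12 = 2 ✓

facets=12 area=823.400


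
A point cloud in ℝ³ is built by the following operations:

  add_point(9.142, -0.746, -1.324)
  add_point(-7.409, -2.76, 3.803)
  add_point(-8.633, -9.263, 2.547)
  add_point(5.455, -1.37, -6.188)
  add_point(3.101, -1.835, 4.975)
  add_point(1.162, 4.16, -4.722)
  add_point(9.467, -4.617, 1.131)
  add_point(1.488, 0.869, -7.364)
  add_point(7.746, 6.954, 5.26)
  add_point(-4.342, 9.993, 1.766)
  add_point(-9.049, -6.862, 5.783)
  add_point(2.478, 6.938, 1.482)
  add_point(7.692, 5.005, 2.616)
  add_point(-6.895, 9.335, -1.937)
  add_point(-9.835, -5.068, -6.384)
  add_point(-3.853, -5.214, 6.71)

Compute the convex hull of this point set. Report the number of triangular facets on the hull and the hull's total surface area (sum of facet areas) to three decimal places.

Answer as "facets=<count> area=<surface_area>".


Points on the hull: [0, 2, 3, 4, 5, 6, 7, 8, 9, 10, 12, 13, 14, 15] (14 of 16).

Per-facet area ½‖(b−a)×(c−a)‖:
  f1: (p2, p6, p14) → 92.9957
  f2: (p2, p15, p6) → 49.9532
  f3: (p8, p15, p9) → 97.5565
  f4: (p13, p7, p14) → 80.1307
  f5: (p13, p8, p9) → 20.7073
  f6: (p10, p15, p9) → 43.3103
  f7: (p10, p2, p15) → 10.9397
  f8: (p10, p13, p9) → 40.6006
  f9: (p10, p2, p14) → 17.9264
  f10: (p10, p13, p14) → 93.3895
  f11: (p4, p15, p6) → 23.6259
  f12: (p4, p8, p6) → 39.4300
  f13: (p4, p8, p15) → 24.6319
  f14: (p0, p8, p6) → 22.4159
  f15: (p5, p13, p7) → 16.2177
  f16: (p5, p13, p8) → 60.9930
  f17: (p12, p0, p8) → 4.5514
  f18: (p12, p5, p8) → 12.1553
  f19: (p3, p12, p0) → 20.0341
  f20: (p3, p12, p5) → 34.6914
  f21: (p3, p5, p7) → 9.5617
  f22: (p3, p0, p6) → 13.0374
  f23: (p3, p6, p14) → 65.7141
  f24: (p3, p7, p14) → 26.0313
Σ area = 920.601

Check V−E+F: 14 − 36 + 24 = 2.

facets=24 area=920.601


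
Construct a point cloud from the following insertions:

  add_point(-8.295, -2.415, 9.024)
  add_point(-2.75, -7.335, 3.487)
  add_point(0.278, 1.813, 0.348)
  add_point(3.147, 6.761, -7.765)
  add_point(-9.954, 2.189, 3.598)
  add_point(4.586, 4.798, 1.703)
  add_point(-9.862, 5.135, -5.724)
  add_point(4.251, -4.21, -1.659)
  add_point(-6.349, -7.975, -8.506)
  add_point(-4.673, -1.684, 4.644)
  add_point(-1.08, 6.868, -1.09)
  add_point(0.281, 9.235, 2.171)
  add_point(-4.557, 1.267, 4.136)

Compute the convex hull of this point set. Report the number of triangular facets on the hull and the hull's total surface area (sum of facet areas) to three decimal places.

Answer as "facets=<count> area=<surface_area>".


Extreme-point indices: [0, 1, 3, 4, 5, 6, 7, 8, 11] — 9 of 13 on the boundary.

Per-facet area ½‖(b−a)×(c−a)‖:
  f1: (p0, p8, p4) → 58.8752
  f2: (p6, p8, p4) → 67.4450
  f3: (p11, p6, p4) → 58.5839
  f4: (p11, p0, p4) → 44.1982
  f5: (p11, p0, p5) → 49.2840
  f6: (p1, p0, p8) → 52.4351
  f7: (p1, p7, p8) → 55.2516
  f8: (p1, p0, p5) → 65.9530
  f9: (p1, p7, p5) → 43.9249
  f10: (p3, p6, p8) → 90.6757
  f11: (p3, p7, p8) → 82.7660
  f12: (p3, p7, p5) → 46.4531
  f13: (p3, p11, p5) → 29.8488
  f14: (p3, p11, p6) → 65.2623
Σ area = 810.957

Check V−E+F: 9 − 21 + 14 = 2.

facets=14 area=810.957


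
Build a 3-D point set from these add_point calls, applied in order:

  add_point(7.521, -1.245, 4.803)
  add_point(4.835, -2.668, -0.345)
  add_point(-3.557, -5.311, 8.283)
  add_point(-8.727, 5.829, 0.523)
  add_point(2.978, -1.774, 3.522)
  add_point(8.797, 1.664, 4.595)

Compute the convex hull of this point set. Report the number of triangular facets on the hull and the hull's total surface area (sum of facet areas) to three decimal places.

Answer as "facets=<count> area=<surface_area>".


facets=6 area=309.976

5 of the 6 inputs are extreme points: [0, 1, 2, 3, 5].

Facet areas (half cross-product norm):
  f1: (p2, p5, p3) → 104.3386
  f2: (p1, p5, p3) → 61.1600
  f3: (p1, p2, p3) → 85.4957
  f4: (p0, p2, p5) → 14.3324
  f5: (p0, p1, p5) → 8.9442
  f6: (p0, p1, p2) → 35.7047
Σ area = 309.976

Euler: V−E+F = 5−9+6 = 2.


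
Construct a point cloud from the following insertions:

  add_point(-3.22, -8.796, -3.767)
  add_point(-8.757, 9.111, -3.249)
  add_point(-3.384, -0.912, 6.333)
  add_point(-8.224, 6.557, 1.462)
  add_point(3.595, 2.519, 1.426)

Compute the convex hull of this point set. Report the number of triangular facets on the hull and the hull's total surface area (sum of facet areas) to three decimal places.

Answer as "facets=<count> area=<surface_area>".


Hull vertices (5/5): indices [0, 1, 2, 3, 4].

Per-facet area ½‖(b−a)×(c−a)‖:
  f1: (p0, p4, p1) → 103.3722
  f2: (p2, p0, p4) → 57.7152
  f3: (p3, p4, p1) → 32.6097
  f4: (p3, p2, p4) → 45.9785
  f5: (p3, p0, p1) → 44.8820
  f6: (p3, p2, p0) → 64.7920
Σ area = 349.350

Euler characteristic 5−9+6 = 2 ✓

facets=6 area=349.350


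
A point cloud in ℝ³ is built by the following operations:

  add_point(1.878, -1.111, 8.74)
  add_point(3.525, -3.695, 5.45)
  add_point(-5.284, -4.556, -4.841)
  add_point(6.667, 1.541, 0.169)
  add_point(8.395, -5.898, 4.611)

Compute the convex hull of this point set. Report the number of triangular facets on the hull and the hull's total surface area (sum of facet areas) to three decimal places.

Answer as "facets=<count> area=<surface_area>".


Points on the hull: [0, 1, 2, 3, 4] (5 of 5).

Per-facet area ½‖(b−a)×(c−a)‖:
  f1: (p3, p4, p2) → 63.2521
  f2: (p0, p3, p2) → 71.2136
  f3: (p0, p3, p4) → 37.4852
  f4: (p1, p4, p2) → 32.9615
  f5: (p1, p0, p2) → 28.5432
  f6: (p1, p0, p4) → 8.9492
Σ area = 242.405

Euler: V−E+F = 5−9+6 = 2.

facets=6 area=242.405


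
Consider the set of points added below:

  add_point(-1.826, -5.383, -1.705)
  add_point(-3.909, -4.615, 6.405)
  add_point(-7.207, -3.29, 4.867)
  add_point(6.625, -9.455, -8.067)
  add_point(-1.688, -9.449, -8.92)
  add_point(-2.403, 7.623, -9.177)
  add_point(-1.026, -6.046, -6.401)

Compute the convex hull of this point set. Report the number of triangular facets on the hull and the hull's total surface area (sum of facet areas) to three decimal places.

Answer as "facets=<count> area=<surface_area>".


facets=6 area=491.268

Points on the hull: [1, 2, 3, 4, 5] (5 of 7).

Per-facet area ½‖(b−a)×(c−a)‖:
  f1: (p1, p5, p2) → 34.2114
  f2: (p1, p5, p3) → 160.1428
  f3: (p4, p5, p2) → 126.8283
  f4: (p4, p5, p3) → 71.3342
  f5: (p4, p1, p2) → 31.0240
  f6: (p4, p1, p3) → 67.7270
Σ area = 491.268

Check V−E+F: 5 − 9 + 6 = 2.


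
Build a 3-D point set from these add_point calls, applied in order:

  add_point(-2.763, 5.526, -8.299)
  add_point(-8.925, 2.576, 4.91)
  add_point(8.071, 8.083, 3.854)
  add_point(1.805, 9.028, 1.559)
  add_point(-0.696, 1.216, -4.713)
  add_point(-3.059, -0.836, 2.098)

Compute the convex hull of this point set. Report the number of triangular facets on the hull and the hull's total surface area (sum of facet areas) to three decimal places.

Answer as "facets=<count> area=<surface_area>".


facets=8 area=340.722

Points on the hull: [0, 1, 2, 3, 4, 5] (6 of 6).

Facet areas (half cross-product norm):
  f1: (p5, p2, p1) → 50.6159
  f2: (p3, p2, p1) → 34.5473
  f3: (p3, p0, p1) → 71.4194
  f4: (p3, p0, p2) → 30.0876
  f5: (p4, p5, p1) → 24.2642
  f6: (p4, p0, p1) → 37.6008
  f7: (p4, p5, p2) → 51.3251
  f8: (p4, p0, p2) → 40.8616
Σ area = 340.722

Check V−E+F: 6 − 12 + 8 = 2.


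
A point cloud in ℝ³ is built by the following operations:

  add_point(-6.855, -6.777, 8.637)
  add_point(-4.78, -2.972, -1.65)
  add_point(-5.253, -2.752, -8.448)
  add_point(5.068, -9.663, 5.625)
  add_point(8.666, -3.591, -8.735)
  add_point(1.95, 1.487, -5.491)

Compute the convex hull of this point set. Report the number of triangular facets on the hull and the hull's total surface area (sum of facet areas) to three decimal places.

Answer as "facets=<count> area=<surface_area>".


Points on the hull: [0, 1, 2, 3, 4, 5] (6 of 6).

Area of each hull facet:
  f1: (p3, p5, p0) → 99.7711
  f2: (p3, p5, p4) → 69.3738
  f3: (p2, p5, p4) → 39.0546
  f4: (p2, p3, p0) → 107.3485
  f5: (p2, p3, p4) → 108.8480
  f6: (p1, p5, p0) → 35.3458
  f7: (p1, p2, p0) → 15.1833
  f8: (p1, p2, p5) → 28.0351
Σ area = 502.960

Euler: V−E+F = 6−12+8 = 2.

facets=8 area=502.960


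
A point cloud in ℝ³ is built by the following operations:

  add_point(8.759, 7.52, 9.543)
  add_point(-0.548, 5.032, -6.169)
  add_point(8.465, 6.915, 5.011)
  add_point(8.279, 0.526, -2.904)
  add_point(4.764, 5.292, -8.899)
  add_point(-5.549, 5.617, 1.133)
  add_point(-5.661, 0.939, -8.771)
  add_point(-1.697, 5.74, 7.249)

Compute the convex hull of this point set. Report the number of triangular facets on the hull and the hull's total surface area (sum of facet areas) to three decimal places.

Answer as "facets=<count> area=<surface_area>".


facets=12 area=520.127

Hull vertices (8/8): indices [0, 1, 2, 3, 4, 5, 6, 7].

Area of each hull facet:
  f1: (p4, p3, p6) → 46.9979
  f2: (p7, p3, p6) → 107.1630
  f3: (p7, p3, p0) → 74.0161
  f4: (p2, p3, p0) → 12.1381
  f5: (p2, p4, p0) → 6.4245
  f6: (p2, p4, p3) → 41.9462
  f7: (p5, p4, p0) → 116.0617
  f8: (p5, p7, p0) → 28.1996
  f9: (p5, p7, p6) → 24.8908
  f10: (p1, p4, p6) → 18.2267
  f11: (p1, p5, p6) → 31.1843
  f12: (p1, p5, p4) → 12.8787
Σ area = 520.127

Euler characteristic 8−18+12 = 2 ✓


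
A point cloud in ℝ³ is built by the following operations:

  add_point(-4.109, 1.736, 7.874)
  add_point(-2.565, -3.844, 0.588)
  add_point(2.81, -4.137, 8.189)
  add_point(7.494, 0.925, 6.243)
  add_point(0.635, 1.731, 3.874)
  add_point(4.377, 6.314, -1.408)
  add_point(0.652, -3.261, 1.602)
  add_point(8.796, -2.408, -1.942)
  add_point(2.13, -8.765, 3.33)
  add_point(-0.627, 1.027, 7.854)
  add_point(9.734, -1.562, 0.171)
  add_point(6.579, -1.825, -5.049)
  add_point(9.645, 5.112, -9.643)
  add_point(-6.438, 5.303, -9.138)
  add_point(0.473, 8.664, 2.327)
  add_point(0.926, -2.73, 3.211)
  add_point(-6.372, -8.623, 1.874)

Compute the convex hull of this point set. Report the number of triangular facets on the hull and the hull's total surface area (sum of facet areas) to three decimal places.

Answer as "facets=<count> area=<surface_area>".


Extreme-point indices: [0, 2, 3, 7, 8, 9, 10, 11, 12, 13, 14, 16] — 12 of 17 on the boundary.

Facet areas (half cross-product norm):
  f1: (p0, p14, p13) → 68.7935
  f2: (p12, p14, p13) → 97.9364
  f3: (p16, p0, p13) → 100.8656
  f4: (p2, p8, p10) → 35.0294
  f5: (p2, p16, p8) → 28.4464
  f6: (p2, p16, p0) → 50.9069
  f7: (p11, p16, p8) → 49.1825
  f8: (p11, p12, p13) → 66.7649
  f9: (p11, p16, p13) → 115.7849
  f10: (p3, p2, p10) → 24.3622
  f11: (p3, p12, p10) → 35.1440
  f12: (p3, p12, p14) → 83.4597
  f13: (p7, p12, p10) → 12.4843
  f14: (p7, p11, p12) → 16.1205
  f15: (p7, p8, p10) → 13.0614
  f16: (p7, p11, p8) → 20.3170
  f17: (p9, p2, p0) → 7.7985
  f18: (p9, p3, p2) → 21.6066
  f19: (p9, p0, p14) → 16.8473
  f20: (p9, p3, p14) → 38.3558
Σ area = 903.268

Euler characteristic 12−30+20 = 2 ✓

facets=20 area=903.268


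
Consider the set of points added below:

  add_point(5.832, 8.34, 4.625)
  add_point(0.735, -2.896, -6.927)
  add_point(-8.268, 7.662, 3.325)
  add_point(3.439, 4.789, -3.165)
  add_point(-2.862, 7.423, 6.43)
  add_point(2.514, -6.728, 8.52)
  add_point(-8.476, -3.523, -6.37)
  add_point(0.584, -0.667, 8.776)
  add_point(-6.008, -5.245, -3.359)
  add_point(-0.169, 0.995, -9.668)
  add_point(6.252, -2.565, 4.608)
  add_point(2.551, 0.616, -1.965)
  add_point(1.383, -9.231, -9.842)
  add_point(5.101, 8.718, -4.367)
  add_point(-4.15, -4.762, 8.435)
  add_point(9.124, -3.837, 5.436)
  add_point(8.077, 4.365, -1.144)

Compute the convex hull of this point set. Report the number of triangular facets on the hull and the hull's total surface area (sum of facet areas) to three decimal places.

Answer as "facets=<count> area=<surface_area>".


facets=22 area=1054.755

Extreme-point indices: [0, 2, 4, 5, 6, 7, 8, 9, 12, 13, 14, 15, 16] — 13 of 17 on the boundary.

Per-facet area ½‖(b−a)×(c−a)‖:
  f1: (p9, p12, p6) → 49.1453
  f2: (p9, p12, p13) → 42.4795
  f3: (p9, p2, p6) → 73.4289
  f4: (p9, p2, p13) → 80.8993
  f5: (p16, p12, p15) → 89.2448
  f6: (p16, p12, p13) → 53.7002
  f7: (p14, p2, p6) → 94.1014
  f8: (p0, p2, p13) → 63.0719
  f9: (p0, p16, p13) → 22.5722
  f10: (p0, p16, p15) → 38.8411
  f11: (p8, p12, p6) → 22.4075
  f12: (p8, p14, p6) → 16.1695
  f13: (p8, p14, p12) → 54.5194
  f14: (p5, p12, p15) → 69.7559
  f15: (p5, p14, p12) → 64.4699
  f16: (p4, p14, p2) → 38.7149
  f17: (p4, p0, p2) → 18.7489
  f18: (p7, p5, p14) → 18.3290
  f19: (p7, p4, p14) → 27.3783
  f20: (p7, p4, p0) → 39.5755
  f21: (p7, p0, p15) → 52.3062
  f22: (p7, p5, p15) → 24.8949
Σ area = 1054.755

Euler characteristic 13−33+22 = 2 ✓


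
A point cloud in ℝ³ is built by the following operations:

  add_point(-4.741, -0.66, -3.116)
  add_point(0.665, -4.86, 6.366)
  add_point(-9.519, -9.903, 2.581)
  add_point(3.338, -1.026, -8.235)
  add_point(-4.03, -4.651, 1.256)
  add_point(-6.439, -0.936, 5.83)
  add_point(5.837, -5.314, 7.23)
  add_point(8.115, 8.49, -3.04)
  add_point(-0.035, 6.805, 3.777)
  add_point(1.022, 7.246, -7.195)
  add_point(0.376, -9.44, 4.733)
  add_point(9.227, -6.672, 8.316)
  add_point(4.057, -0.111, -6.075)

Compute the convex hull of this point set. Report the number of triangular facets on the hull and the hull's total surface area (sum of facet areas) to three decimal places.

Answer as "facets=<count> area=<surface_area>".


facets=14 area=839.189

Points on the hull: [0, 2, 3, 5, 7, 8, 9, 10, 11] (9 of 13).

Facet areas (half cross-product norm):
  f1: (p3, p7, p11) → 105.0544
  f2: (p8, p7, p11) → 90.6316
  f3: (p10, p11, p2) → 14.4060
  f4: (p10, p3, p2) → 79.7318
  f5: (p10, p3, p11) → 78.2258
  f6: (p5, p11, p2) → 84.4904
  f7: (p5, p8, p11) → 82.6634
  f8: (p9, p3, p7) → 35.9582
  f9: (p9, p8, p7) → 41.8404
  f10: (p9, p5, p8) → 54.1444
  f11: (p0, p5, p2) → 44.3848
  f12: (p0, p9, p5) → 41.7618
  f13: (p0, p3, p2) → 46.7600
  f14: (p0, p9, p3) → 39.1359
Σ area = 839.189

Euler: V−E+F = 9−21+14 = 2.


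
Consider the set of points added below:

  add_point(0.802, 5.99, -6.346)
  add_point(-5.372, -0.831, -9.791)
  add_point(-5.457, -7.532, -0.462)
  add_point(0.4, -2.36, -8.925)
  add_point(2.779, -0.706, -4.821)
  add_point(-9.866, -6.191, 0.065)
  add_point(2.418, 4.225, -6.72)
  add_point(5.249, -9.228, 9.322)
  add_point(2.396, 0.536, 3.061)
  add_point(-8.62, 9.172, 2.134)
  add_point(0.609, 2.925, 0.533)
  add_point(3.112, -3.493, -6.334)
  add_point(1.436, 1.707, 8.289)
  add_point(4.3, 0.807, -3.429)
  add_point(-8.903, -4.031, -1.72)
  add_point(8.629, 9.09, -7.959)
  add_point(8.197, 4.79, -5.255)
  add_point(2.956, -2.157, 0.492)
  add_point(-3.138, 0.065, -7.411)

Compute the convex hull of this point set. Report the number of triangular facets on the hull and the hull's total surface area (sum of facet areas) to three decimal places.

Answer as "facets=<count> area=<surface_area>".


11 of the 19 inputs are extreme points: [1, 2, 3, 5, 7, 9, 11, 12, 14, 15, 16].

Area of each hull facet:
  f1: (p12, p7, p5) → 91.6967
  f2: (p12, p9, p5) → 98.8702
  f3: (p12, p7, p15) → 106.2276
  f4: (p12, p9, p15) → 127.7158
  f5: (p2, p7, p5) → 25.6085
  f6: (p11, p3, p15) → 27.0473
  f7: (p11, p2, p7) → 80.2089
  f8: (p11, p2, p3) → 21.7666
  f9: (p16, p7, p15) → 12.8502
  f10: (p16, p11, p15) → 17.8011
  f11: (p16, p11, p7) → 81.5965
  f12: (p14, p9, p5) → 17.1855
  f13: (p1, p3, p15) → 39.7536
  f14: (p1, p9, p15) → 131.8844
  f15: (p1, p14, p5) → 6.3287
  f16: (p1, p14, p9) → 64.1837
  f17: (p1, p2, p5) → 26.5758
  f18: (p1, p2, p3) → 33.4854
Σ area = 1010.787

Euler: V−E+F = 11−27+18 = 2.

facets=18 area=1010.787


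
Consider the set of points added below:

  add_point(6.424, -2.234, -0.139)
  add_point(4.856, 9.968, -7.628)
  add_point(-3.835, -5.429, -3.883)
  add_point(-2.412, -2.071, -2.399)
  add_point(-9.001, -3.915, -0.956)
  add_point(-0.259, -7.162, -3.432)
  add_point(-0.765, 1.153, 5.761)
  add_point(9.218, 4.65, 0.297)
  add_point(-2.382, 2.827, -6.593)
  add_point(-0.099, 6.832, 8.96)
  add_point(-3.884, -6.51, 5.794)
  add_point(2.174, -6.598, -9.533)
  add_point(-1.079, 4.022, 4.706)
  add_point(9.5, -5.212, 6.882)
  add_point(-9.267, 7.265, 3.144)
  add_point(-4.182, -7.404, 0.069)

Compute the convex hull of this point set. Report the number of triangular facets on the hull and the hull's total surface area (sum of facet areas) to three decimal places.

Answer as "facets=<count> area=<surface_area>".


11 of the 16 inputs are extreme points: [1, 4, 5, 7, 8, 9, 10, 11, 13, 14, 15].

Area of each hull facet:
  f1: (p9, p1, p14) → 91.9247
  f2: (p9, p10, p14) → 73.5710
  f3: (p9, p10, p13) → 89.0623
  f4: (p8, p1, p14) → 63.4736
  f5: (p8, p11, p1) → 53.3174
  f6: (p4, p10, p14) → 52.7422
  f7: (p4, p8, p14) → 60.4607
  f8: (p4, p8, p11) → 59.2203
  f9: (p15, p10, p13) → 38.7212
  f10: (p15, p4, p11) → 33.6648
  f11: (p15, p4, p10) → 17.3883
  f12: (p7, p9, p13) → 74.7671
  f13: (p7, p9, p1) → 67.2260
  f14: (p7, p11, p13) → 95.4248
  f15: (p7, p11, p1) → 83.1452
  f16: (p5, p11, p13) → 43.2354
  f17: (p5, p15, p13) → 37.6969
  f18: (p5, p15, p11) → 7.7548
Σ area = 1042.797

Check V−E+F: 11 − 27 + 18 = 2.

facets=18 area=1042.797


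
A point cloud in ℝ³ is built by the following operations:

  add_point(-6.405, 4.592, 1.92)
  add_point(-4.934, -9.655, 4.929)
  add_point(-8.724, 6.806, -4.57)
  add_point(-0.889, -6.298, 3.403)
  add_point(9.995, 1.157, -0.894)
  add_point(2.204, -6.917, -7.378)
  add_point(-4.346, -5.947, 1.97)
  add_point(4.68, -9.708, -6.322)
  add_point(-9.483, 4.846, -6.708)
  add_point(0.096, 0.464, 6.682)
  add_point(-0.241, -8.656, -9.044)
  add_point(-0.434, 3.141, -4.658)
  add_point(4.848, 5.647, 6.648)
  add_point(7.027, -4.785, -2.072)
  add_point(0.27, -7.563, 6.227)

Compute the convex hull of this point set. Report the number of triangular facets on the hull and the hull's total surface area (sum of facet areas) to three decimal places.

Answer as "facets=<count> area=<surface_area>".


Hull vertices (13/15): indices [0, 1, 2, 4, 5, 7, 8, 9, 10, 11, 12, 13, 14].

Facet areas (half cross-product norm):
  f1: (p10, p1, p8) → 118.0210
  f2: (p10, p1, p7) → 41.4989
  f3: (p14, p1, p7) → 38.7672
  f4: (p14, p12, p4) → 68.4472
  f5: (p14, p1, p9) → 21.6324
  f6: (p14, p12, p9) → 19.5970
  f7: (p11, p10, p8) → 59.0231
  f8: (p5, p7, p4) → 25.0596
  f9: (p5, p10, p7) → 6.4870
  f10: (p5, p11, p4) → 57.5976
  f11: (p5, p11, p10) → 16.7188
  f12: (p0, p12, p9) → 31.4899
  f13: (p0, p1, p8) → 64.8555
  f14: (p0, p1, p9) → 51.7683
  f15: (p13, p7, p4) → 10.9078
  f16: (p13, p14, p4) → 34.8041
  f17: (p13, p14, p7) → 38.1162
  f18: (p2, p0, p8) → 9.2655
  f19: (p2, p0, p12) → 35.0029
  f20: (p2, p11, p8) → 13.5774
  f21: (p2, p12, p4) → 89.6489
  f22: (p2, p11, p4) → 20.6221
Σ area = 872.908

Euler: V−E+F = 13−33+22 = 2.

facets=22 area=872.908


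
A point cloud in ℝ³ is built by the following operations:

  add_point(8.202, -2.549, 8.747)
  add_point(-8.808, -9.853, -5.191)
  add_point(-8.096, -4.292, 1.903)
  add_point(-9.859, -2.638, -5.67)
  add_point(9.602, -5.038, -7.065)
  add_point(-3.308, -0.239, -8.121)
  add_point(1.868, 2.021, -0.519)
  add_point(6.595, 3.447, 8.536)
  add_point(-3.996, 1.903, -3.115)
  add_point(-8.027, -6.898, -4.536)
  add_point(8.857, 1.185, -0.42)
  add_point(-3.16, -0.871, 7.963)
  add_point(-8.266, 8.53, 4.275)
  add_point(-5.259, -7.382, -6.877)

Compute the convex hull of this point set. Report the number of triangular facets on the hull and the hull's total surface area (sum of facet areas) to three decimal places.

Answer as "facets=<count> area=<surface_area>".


Extreme-point indices: [0, 1, 2, 3, 4, 5, 7, 10, 11, 12, 13] — 11 of 14 on the boundary.

Per-facet area ½‖(b−a)×(c−a)‖:
  f1: (p1, p0, p4) → 152.0768
  f2: (p5, p12, p3) → 55.2293
  f3: (p10, p0, p4) → 41.0914
  f4: (p10, p5, p4) → 60.9649
  f5: (p10, p5, p12) → 113.0669
  f6: (p11, p1, p0) → 92.6280
  f7: (p13, p1, p4) → 18.7994
  f8: (p13, p5, p4) → 51.5973
  f9: (p13, p1, p3) → 15.2319
  f10: (p13, p5, p3) → 22.3372
  f11: (p7, p10, p12) → 77.3060
  f12: (p7, p10, p0) → 28.5257
  f13: (p7, p11, p12) → 60.1802
  f14: (p7, p11, p0) → 32.7921
  f15: (p2, p11, p12) → 47.6552
  f16: (p2, p11, p1) → 20.3542
  f17: (p2, p12, p3) → 51.8029
  f18: (p2, p1, p3) → 27.7070
Σ area = 969.346

Euler characteristic 11−27+18 = 2 ✓

facets=18 area=969.346


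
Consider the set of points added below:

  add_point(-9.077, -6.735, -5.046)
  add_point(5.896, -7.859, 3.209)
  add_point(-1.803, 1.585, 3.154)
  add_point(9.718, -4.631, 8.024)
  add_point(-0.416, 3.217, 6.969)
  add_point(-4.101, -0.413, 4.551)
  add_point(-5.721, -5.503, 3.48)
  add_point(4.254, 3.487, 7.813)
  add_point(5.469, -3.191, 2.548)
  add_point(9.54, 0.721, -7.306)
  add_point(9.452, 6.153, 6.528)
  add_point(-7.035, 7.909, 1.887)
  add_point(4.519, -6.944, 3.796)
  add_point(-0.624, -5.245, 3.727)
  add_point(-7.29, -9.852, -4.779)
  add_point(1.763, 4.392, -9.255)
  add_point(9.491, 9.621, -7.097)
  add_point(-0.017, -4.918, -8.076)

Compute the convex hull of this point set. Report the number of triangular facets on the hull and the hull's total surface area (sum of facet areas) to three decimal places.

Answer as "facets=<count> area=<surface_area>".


Extreme-point indices: [0, 1, 3, 4, 5, 6, 7, 9, 10, 11, 14, 15, 16, 17] — 14 of 18 on the boundary.

Facet areas (half cross-product norm):
  f1: (p15, p11, p0) → 105.8006
  f2: (p15, p11, p16) → 68.8618
  f3: (p10, p16, p3) → 70.8990
  f4: (p10, p11, p16) → 116.0611
  f5: (p6, p1, p3) → 37.1417
  f6: (p6, p1, p14) → 56.0380
  f7: (p6, p14, p0) → 16.5062
  f8: (p6, p11, p0) → 62.7244
  f9: (p9, p15, p16) → 35.6964
  f10: (p9, p16, p3) → 68.7821
  f11: (p9, p1, p3) → 48.5768
  f12: (p4, p6, p3) → 69.1456
  f13: (p17, p1, p14) → 61.2126
  f14: (p17, p9, p1) → 68.5374
  f15: (p17, p9, p15) → 40.5644
  f16: (p17, p14, p0) → 16.8305
  f17: (p17, p15, p0) → 42.6819
  f18: (p7, p10, p11) → 35.2598
  f19: (p7, p4, p11) → 15.1605
  f20: (p7, p10, p3) → 29.0925
  f21: (p7, p4, p3) → 20.0759
  f22: (p5, p6, p11) → 18.1235
  f23: (p5, p4, p11) → 25.5055
  f24: (p5, p4, p6) → 7.6923
Σ area = 1136.971

Check V−E+F: 14 − 36 + 24 = 2.

facets=24 area=1136.971


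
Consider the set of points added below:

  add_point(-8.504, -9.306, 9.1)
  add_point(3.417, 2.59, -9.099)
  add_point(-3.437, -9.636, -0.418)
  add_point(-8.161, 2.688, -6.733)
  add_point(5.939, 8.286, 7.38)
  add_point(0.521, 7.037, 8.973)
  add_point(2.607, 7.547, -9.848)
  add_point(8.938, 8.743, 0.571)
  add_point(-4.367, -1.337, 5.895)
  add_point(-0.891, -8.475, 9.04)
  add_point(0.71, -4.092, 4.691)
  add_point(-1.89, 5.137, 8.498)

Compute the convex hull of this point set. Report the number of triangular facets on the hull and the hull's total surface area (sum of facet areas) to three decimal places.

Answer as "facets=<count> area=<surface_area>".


facets=16 area=991.621

Points on the hull: [0, 1, 2, 3, 4, 5, 6, 7, 9, 11] (10 of 12).

Per-facet area ½‖(b−a)×(c−a)‖:
  f1: (p9, p2, p0) → 36.4508
  f2: (p9, p5, p0) → 58.4618
  f3: (p1, p6, p7) → 30.9073
  f4: (p1, p9, p7) → 131.4284
  f5: (p1, p9, p2) → 77.2928
  f6: (p3, p5, p6) → 107.9099
  f7: (p3, p2, p0) → 77.2702
  f8: (p3, p1, p2) → 83.9935
  f9: (p3, p1, p6) → 29.7328
  f10: (p4, p9, p7) → 64.8059
  f11: (p4, p9, p5) → 42.9538
  f12: (p4, p6, p7) → 37.7346
  f13: (p4, p5, p6) → 50.6131
  f14: (p11, p5, p0) → 12.0465
  f15: (p11, p3, p0) → 127.9620
  f16: (p11, p3, p5) → 22.0580
Σ area = 991.621

Check V−E+F: 10 − 24 + 16 = 2.


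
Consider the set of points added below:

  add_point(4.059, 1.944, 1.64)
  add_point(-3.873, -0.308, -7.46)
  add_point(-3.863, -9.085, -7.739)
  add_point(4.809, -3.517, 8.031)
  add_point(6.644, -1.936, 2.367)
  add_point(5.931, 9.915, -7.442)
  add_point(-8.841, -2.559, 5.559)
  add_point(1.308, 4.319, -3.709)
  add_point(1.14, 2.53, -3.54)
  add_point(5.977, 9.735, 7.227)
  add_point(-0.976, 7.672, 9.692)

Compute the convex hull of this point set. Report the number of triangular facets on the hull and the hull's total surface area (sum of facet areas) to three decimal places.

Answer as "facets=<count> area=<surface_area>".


Hull vertices (8/11): indices [1, 2, 3, 4, 5, 6, 9, 10].

Per-facet area ½‖(b−a)×(c−a)‖:
  f1: (p2, p5, p4) → 124.5466
  f2: (p9, p5, p4) → 86.1840
  f3: (p1, p2, p6) → 61.4530
  f4: (p1, p2, p5) → 43.1187
  f5: (p3, p9, p4) → 38.6525
  f6: (p3, p2, p6) → 106.6647
  f7: (p3, p2, p4) → 48.2021
  f8: (p10, p3, p6) → 77.2769
  f9: (p10, p3, p9) → 47.4883
  f10: (p10, p9, p5) → 53.1902
  f11: (p10, p1, p6) → 95.5441
  f12: (p10, p1, p5) → 123.8134
Σ area = 906.135

Euler: V−E+F = 8−18+12 = 2.

facets=12 area=906.135


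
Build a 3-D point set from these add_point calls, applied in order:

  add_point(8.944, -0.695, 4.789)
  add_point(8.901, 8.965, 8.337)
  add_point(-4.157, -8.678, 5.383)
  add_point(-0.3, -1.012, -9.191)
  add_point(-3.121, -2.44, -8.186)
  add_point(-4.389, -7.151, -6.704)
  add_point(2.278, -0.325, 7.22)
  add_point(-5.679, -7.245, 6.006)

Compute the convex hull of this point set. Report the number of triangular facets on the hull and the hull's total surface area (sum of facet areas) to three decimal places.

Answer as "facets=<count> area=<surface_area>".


facets=12 area=582.453

8 of the 8 inputs are extreme points: [0, 1, 2, 3, 4, 5, 6, 7].

Triangle areas on the boundary:
  f1: (p3, p1, p0) → 82.1995
  f2: (p5, p3, p0) → 65.1944
  f3: (p6, p1, p7) → 14.1626
  f4: (p6, p1, p0) → 36.0224
  f5: (p4, p1, p7) → 161.5079
  f6: (p4, p3, p1) → 34.9968
  f7: (p4, p5, p7) → 30.8457
  f8: (p4, p5, p3) → 6.0636
  f9: (p2, p6, p7) → 11.5547
  f10: (p2, p6, p0) → 33.6682
  f11: (p2, p5, p7) → 13.0537
  f12: (p2, p5, p0) → 93.1838
Σ area = 582.453

Euler characteristic 8−18+12 = 2 ✓


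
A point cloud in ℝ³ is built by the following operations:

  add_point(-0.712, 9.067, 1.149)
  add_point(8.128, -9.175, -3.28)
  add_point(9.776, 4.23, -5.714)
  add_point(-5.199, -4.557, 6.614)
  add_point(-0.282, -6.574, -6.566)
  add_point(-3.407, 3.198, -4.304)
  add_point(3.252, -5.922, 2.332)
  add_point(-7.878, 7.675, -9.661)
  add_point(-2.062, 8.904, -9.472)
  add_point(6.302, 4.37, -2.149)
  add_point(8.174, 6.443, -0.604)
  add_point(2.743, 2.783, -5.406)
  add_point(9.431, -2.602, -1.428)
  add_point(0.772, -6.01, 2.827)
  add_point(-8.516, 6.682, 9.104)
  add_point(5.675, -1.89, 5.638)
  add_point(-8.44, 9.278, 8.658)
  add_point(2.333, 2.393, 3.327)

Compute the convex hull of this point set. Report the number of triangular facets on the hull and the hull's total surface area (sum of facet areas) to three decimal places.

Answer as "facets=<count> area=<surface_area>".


Hull vertices (13/18): indices [0, 1, 2, 3, 4, 6, 7, 8, 10, 12, 14, 15, 16].

Triangle areas on the boundary:
  f1: (p3, p7, p14) → 111.0364
  f2: (p3, p15, p14) → 67.1844
  f3: (p12, p1, p2) → 20.9130
  f4: (p12, p15, p1) → 27.1744
  f5: (p16, p15, p14) → 20.0422
  f6: (p16, p7, p14) → 24.1552
  f7: (p16, p8, p7) → 54.6986
  f8: (p16, p8, p0) → 46.1174
  f9: (p10, p12, p2) → 23.0985
  f10: (p10, p12, p15) → 35.8390
  f11: (p10, p8, p2) → 38.1144
  f12: (p10, p8, p0) → 50.3620
  f13: (p10, p16, p15) → 95.7470
  f14: (p10, p16, p0) → 29.7504
  f15: (p4, p3, p1) → 66.7462
  f16: (p4, p3, p7) → 116.1375
  f17: (p4, p8, p7) → 46.9544
  f18: (p4, p1, p2) → 62.8231
  f19: (p4, p8, p2) → 91.3082
  f20: (p6, p15, p1) → 21.1110
  f21: (p6, p3, p1) → 17.1625
  f22: (p6, p3, p15) → 27.5137
Σ area = 1093.989

Check V−E+F: 13 − 33 + 22 = 2.

facets=22 area=1093.989


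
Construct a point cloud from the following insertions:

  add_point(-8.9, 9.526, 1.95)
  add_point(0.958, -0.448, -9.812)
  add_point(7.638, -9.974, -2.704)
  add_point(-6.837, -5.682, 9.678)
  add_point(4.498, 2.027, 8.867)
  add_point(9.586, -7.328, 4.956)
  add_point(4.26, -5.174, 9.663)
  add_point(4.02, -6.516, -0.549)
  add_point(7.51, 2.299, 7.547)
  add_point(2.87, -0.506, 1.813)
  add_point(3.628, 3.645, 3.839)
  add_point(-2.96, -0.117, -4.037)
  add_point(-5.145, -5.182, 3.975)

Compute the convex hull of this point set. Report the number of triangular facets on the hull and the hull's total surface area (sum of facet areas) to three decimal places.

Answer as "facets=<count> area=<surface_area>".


Hull vertices (11/13): indices [0, 1, 2, 3, 4, 5, 6, 8, 10, 11, 12].

Area of each hull facet:
  f1: (p4, p3, p0) → 106.8324
  f2: (p12, p3, p0) → 45.2779
  f3: (p6, p3, p5) → 29.2997
  f4: (p6, p4, p3) → 40.1381
  f5: (p8, p6, p5) → 30.7626
  f6: (p8, p6, p4) → 11.8136
  f7: (p8, p4, p0) → 23.6437
  f8: (p11, p1, p0) → 32.7291
  f9: (p11, p12, p0) → 62.0124
  f10: (p11, p12, p1) → 21.1732
  f11: (p2, p12, p1) → 94.8070
  f12: (p2, p8, p5) → 37.0832
  f13: (p2, p8, p1) → 106.6780
  f14: (p2, p3, p5) → 71.4177
  f15: (p2, p12, p3) → 35.1618
  f16: (p10, p1, p0) → 99.7254
  f17: (p10, p8, p0) → 22.0065
  f18: (p10, p8, p1) → 28.9924
Σ area = 899.555

Euler characteristic 11−27+18 = 2 ✓

facets=18 area=899.555
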